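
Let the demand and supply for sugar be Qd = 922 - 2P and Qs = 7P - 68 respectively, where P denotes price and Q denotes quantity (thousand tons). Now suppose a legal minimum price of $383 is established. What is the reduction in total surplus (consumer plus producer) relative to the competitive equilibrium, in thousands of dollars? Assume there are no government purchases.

95823

Setting quantity demanded equal to quantity supplied, 922 - 2P = 7P - 68, gives P* = 110 and Q* = 702.
Since 383 > 110, the floor is binding.
At P = 383: Qd = 922 - 2·383 = 156 and Qs = 7·383 - 68 = 2613.
Quantity traded falls to 156. At Q = 156 the demand price is (922 - 156)/2 = 383 and the supply price is (68 + 156)/7 = 32.
Deadweight loss = ½ · (383 - 32) · (702 - 156) = ½ · 351 · 546 = 95823.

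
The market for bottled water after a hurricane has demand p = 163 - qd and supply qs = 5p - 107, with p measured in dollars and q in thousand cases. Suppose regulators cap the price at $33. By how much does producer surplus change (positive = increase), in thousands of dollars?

-1056

Rearranging demand gives qd = 163 - p. Equilibrium: 163 - p = 5p - 107, so 270 = 6p and p* = 45, q* = 118.
The ceiling of 33 is below the equilibrium price 45, so it binds.
At p = 33: qd = 163 - 33 = 130 and qs = 5·33 - 107 = 58.
Producer surplus without the control is ½ · (45 - 21.4) · 118 = 1392.4.
With the ceiling, producers sell 58 units at 33, so PS = ½ · (33 - 21.4) · 58 = 336.4.
Change in producer surplus = 336.4 - 1392.4 = -1056.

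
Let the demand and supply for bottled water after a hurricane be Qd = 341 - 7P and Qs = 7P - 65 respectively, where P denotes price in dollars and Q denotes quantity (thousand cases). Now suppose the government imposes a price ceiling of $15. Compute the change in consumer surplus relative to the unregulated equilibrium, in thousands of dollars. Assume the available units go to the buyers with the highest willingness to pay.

In a free market, 341 - 7P = 7P - 65 gives the equilibrium P* = 29, Q* = 138.
Because the ceiling (15) lies below the market-clearing price, it is binding.
At P = 15: Qd = 341 - 7·15 = 236 and Qs = 7·15 - 65 = 40.
Consumer surplus without the control is ½ · (341/7 - 29) · 138 = 9522/7.
With the ceiling, 40 units are sold at 15 (assume they go to the highest-value buyers). The demand price at Q = 40 is 43, so CS = ½ · [(341/7 - 15) + (43 - 15)] · 40 = 8640/7.
Change in consumer surplus = 8640/7 - 9522/7 = -126.

-126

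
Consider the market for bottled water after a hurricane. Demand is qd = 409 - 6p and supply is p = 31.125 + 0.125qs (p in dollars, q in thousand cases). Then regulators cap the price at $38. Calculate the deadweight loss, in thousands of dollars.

756

Rearranging supply gives qs = 8p - 249. Equilibrium: 409 - 6p = 8p - 249, so 658 = 14p and p* = 47, q* = 127.
Since 38 < 47, the ceiling is binding.
At p = 38: qd = 409 - 6·38 = 181 and qs = 8·38 - 249 = 55.
Quantity traded falls to 55. At q = 55 the demand price is (409 - 55)/6 = 59 and the supply price is (249 + 55)/8 = 38.
Deadweight loss = ½ · (59 - 38) · (127 - 55) = ½ · 21 · 72 = 756.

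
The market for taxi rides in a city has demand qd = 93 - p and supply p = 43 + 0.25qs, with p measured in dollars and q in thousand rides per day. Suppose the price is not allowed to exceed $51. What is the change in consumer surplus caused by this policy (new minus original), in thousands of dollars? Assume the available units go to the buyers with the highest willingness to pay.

Rearranging supply gives qs = 4p - 172. Without the control the market clears where 93 - p = 4p - 172, i.e. p* = 53 and q* = 40.
Since 51 < 53, the ceiling is binding.
At p = 51: qd = 93 - 51 = 42 and qs = 4·51 - 172 = 32.
Consumer surplus without the control is ½ · (93 - 53) · 40 = 800.
With the ceiling, 32 units are sold at 51 (assume they go to the highest-value buyers). The demand price at q = 32 is 61, so CS = ½ · [(93 - 51) + (61 - 51)] · 32 = 832.
Change in consumer surplus = 832 - 800 = 32.

32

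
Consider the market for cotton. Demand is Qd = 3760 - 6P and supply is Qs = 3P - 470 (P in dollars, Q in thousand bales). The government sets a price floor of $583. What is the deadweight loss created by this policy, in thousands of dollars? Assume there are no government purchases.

114921

In a free market, 3760 - 6P = 3P - 470 gives the equilibrium P* = 470, Q* = 940.
Since 583 > 470, the floor is binding.
At P = 583: Qd = 3760 - 6·583 = 262 and Qs = 3·583 - 470 = 1279.
Quantity traded falls to 262. At Q = 262 the demand price is (3760 - 262)/6 = 583 and the supply price is (470 + 262)/3 = 244.
Deadweight loss = ½ · (583 - 244) · (940 - 262) = ½ · 339 · 678 = 114921.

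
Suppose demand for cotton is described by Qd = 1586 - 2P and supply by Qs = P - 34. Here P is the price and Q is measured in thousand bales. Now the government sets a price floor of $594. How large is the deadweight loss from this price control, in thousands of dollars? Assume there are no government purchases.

8748

In a free market, 1586 - 2P = P - 34 gives the equilibrium P* = 540, Q* = 506.
Because the floor (594) lies above the market-clearing price, it is binding.
At P = 594: Qd = 1586 - 2·594 = 398 and Qs = 594 - 34 = 560.
Quantity traded falls to 398. At Q = 398 the demand price is (1586 - 398)/2 = 594 and the supply price is 34 + 398 = 432.
Deadweight loss = ½ · (594 - 432) · (506 - 398) = ½ · 162 · 108 = 8748.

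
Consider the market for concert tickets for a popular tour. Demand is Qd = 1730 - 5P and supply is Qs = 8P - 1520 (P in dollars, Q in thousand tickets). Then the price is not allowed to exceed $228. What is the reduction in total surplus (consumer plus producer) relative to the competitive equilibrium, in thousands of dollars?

5033.6

Equilibrium: 1730 - 5P = 8P - 1520, so 3250 = 13P and P* = 250, Q* = 480.
Since 228 < 250, the ceiling is binding.
At P = 228: Qd = 1730 - 5·228 = 590 and Qs = 8·228 - 1520 = 304.
Quantity traded falls to 304. At Q = 304 the demand price is (1730 - 304)/5 = 285.2 and the supply price is (1520 + 304)/8 = 228.
Deadweight loss = ½ · (285.2 - 228) · (480 - 304) = ½ · 57.2 · 176 = 5033.6.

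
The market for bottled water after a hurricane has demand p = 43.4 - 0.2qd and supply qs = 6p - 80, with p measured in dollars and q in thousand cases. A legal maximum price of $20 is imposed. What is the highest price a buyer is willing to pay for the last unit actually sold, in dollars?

Rearranging demand gives qd = 217 - 5p. Without the control the market clears where 217 - 5p = 6p - 80, i.e. p* = 27 and q* = 82.
Since 20 < 27, the ceiling is binding.
At p = 20: qd = 217 - 5·20 = 117 and qs = 6·20 - 80 = 40.
Only 40 units reach the market. On the demand curve, the marginal buyer's willingness to pay at q = 40 is (217 - 40)/5 = 35.4.

35.4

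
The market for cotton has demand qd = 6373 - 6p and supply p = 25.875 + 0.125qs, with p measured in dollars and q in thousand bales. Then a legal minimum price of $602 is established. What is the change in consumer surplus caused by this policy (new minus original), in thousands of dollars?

Rearranging supply gives qs = 8p - 207. Setting quantity demanded equal to quantity supplied, 6373 - 6p = 8p - 207, gives p* = 470 and q* = 3553.
Since 602 > 470, the floor is binding.
At p = 602: qd = 6373 - 6·602 = 2761 and qs = 8·602 - 207 = 4609.
Consumer surplus without the control is ½ · (6373/6 - 470) · 3553 = 12623809/12.
With the floor, consumers buy 2761 units at 602, so CS = ½ · (6373/6 - 602) · 2761 = 7623121/12.
Change in consumer surplus = 7623121/12 - 12623809/12 = -416724.

-416724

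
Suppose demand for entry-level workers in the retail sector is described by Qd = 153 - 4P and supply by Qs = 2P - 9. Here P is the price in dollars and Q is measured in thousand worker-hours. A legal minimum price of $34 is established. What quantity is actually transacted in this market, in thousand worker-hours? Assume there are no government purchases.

17

Setting quantity demanded equal to quantity supplied, 153 - 4P = 2P - 9, gives P* = 27 and Q* = 45.
Since 34 > 27, the floor is binding.
At P = 34: Qd = 153 - 4·34 = 17 and Qs = 2·34 - 9 = 59.
The quantity actually transacted is the short side, demand: 17.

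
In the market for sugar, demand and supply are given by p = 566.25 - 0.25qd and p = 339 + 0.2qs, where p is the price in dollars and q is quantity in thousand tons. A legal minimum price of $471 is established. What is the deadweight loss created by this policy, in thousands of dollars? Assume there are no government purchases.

3459.6

Rearranging demand gives qd = 2265 - 4p; rearranging supply gives qs = 5p - 1695. Setting quantity demanded equal to quantity supplied, 2265 - 4p = 5p - 1695, gives p* = 440 and q* = 505.
The floor of 471 is above the equilibrium price 440, so it binds.
At p = 471: qd = 2265 - 4·471 = 381 and qs = 5·471 - 1695 = 660.
Quantity traded falls to 381. At q = 381 the demand price is (2265 - 381)/4 = 471 and the supply price is (1695 + 381)/5 = 415.2.
Deadweight loss = ½ · (471 - 415.2) · (505 - 381) = ½ · 55.8 · 124 = 3459.6.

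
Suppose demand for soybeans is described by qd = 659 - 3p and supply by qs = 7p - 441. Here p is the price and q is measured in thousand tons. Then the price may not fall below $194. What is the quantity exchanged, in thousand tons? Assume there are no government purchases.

Without the control the market clears where 659 - 3p = 7p - 441, i.e. p* = 110 and q* = 329.
Since 194 > 110, the floor is binding.
At p = 194: qd = 659 - 3·194 = 77 and qs = 7·194 - 441 = 917.
The quantity actually transacted is the short side, demand: 77.

77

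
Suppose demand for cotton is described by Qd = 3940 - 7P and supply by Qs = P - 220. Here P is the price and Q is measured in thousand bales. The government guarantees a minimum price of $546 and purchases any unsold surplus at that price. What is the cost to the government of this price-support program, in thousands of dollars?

Equilibrium: 3940 - 7P = P - 220, so 4160 = 8P and P* = 520, Q* = 300.
Since 546 > 520, the floor is binding.
At P = 546: Qd = 3940 - 7·546 = 118 and Qs = 546 - 220 = 326.
Surplus = Qs - Qd = 208.
Government expenditure = surplus × support price = 208 × 546 = 113568.

113568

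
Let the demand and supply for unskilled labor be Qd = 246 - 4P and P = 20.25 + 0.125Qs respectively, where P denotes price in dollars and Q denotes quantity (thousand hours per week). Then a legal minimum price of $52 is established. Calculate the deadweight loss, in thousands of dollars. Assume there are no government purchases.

Rearranging supply gives Qs = 8P - 162. Setting quantity demanded equal to quantity supplied, 246 - 4P = 8P - 162, gives P* = 34 and Q* = 110.
Because the floor (52) lies above the market-clearing price, it is binding.
At P = 52: Qd = 246 - 4·52 = 38 and Qs = 8·52 - 162 = 254.
Quantity traded falls to 38. At Q = 38 the demand price is (246 - 38)/4 = 52 and the supply price is (162 + 38)/8 = 25.
Deadweight loss = ½ · (52 - 25) · (110 - 38) = ½ · 27 · 72 = 972.

972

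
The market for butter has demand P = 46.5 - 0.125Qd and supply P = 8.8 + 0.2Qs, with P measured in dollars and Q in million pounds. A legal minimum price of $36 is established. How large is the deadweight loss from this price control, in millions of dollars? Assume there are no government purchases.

166.4

Rearranging demand gives Qd = 372 - 8P; rearranging supply gives Qs = 5P - 44. Setting quantity demanded equal to quantity supplied, 372 - 8P = 5P - 44, gives P* = 32 and Q* = 116.
Because the floor (36) lies above the market-clearing price, it is binding.
At P = 36: Qd = 372 - 8·36 = 84 and Qs = 5·36 - 44 = 136.
Quantity traded falls to 84. At Q = 84 the demand price is (372 - 84)/8 = 36 and the supply price is (44 + 84)/5 = 25.6.
Deadweight loss = ½ · (36 - 25.6) · (116 - 84) = ½ · 10.4 · 32 = 166.4.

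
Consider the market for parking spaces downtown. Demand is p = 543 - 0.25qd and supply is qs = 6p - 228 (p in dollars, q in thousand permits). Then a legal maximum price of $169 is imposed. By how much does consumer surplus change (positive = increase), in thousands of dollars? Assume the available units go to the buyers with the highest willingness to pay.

33121.5

Rearranging demand gives qd = 2172 - 4p. In a free market, 2172 - 4p = 6p - 228 gives the equilibrium p* = 240, q* = 1212.
Since 169 < 240, the ceiling is binding.
At p = 169: qd = 2172 - 4·169 = 1496 and qs = 6·169 - 228 = 786.
Consumer surplus without the control is ½ · (543 - 240) · 1212 = 183618.
With the ceiling, 786 units are sold at 169 (assume they go to the highest-value buyers). The demand price at q = 786 is 346.5, so CS = ½ · [(543 - 169) + (346.5 - 169)] · 786 = 216739.5.
Change in consumer surplus = 216739.5 - 183618 = 33121.5.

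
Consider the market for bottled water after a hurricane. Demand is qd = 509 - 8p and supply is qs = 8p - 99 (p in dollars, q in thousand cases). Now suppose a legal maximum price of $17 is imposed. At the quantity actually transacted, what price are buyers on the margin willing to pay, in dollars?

Equilibrium: 509 - 8p = 8p - 99, so 608 = 16p and p* = 38, q* = 205.
Because the ceiling (17) lies below the market-clearing price, it is binding.
At p = 17: qd = 509 - 8·17 = 373 and qs = 8·17 - 99 = 37.
Only 37 units reach the market. On the demand curve, the marginal buyer's willingness to pay at q = 37 is (509 - 37)/8 = 59.

59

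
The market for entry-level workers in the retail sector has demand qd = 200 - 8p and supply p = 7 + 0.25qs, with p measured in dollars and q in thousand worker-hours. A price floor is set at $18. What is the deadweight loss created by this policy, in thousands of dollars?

Rearranging supply gives qs = 4p - 28. Without the control the market clears where 200 - 8p = 4p - 28, i.e. p* = 19 and q* = 48.
The floor of 18 is below the equilibrium price 19, so it is not binding; the market clears at p* = 19, q* = 48.
Since the control does not bind, no trades are prevented and deadweight loss is zero.

0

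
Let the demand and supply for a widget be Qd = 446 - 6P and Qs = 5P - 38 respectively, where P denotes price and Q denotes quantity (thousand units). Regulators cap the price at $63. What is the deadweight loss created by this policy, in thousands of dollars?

0

In a free market, 446 - 6P = 5P - 38 gives the equilibrium P* = 44, Q* = 182.
Since 63 is above P* = 44, the ceiling does not bind and the free-market outcome prevails.
Since the control does not bind, no trades are prevented and deadweight loss is zero.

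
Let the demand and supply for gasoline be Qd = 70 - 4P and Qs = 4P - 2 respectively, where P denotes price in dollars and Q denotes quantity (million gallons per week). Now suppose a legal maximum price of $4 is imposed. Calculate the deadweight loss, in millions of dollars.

Equilibrium: 70 - 4P = 4P - 2, so 72 = 8P and P* = 9, Q* = 34.
Since 4 < 9, the ceiling is binding.
At P = 4: Qd = 70 - 4·4 = 54 and Qs = 4·4 - 2 = 14.
Quantity traded falls to 14. At Q = 14 the demand price is (70 - 14)/4 = 14 and the supply price is (2 + 14)/4 = 4.
Deadweight loss = ½ · (14 - 4) · (34 - 14) = ½ · 10 · 20 = 100.

100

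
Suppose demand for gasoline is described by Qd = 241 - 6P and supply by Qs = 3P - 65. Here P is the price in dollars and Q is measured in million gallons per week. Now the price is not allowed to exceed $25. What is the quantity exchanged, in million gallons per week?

10

Equilibrium: 241 - 6P = 3P - 65, so 306 = 9P and P* = 34, Q* = 37.
Because the ceiling (25) lies below the market-clearing price, it is binding.
At P = 25: Qd = 241 - 6·25 = 91 and Qs = 3·25 - 65 = 10.
The quantity actually transacted is the short side, supply: 10.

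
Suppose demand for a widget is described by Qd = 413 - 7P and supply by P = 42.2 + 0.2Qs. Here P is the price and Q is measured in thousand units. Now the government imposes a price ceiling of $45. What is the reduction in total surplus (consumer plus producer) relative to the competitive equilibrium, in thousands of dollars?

Rearranging supply gives Qs = 5P - 211. Setting quantity demanded equal to quantity supplied, 413 - 7P = 5P - 211, gives P* = 52 and Q* = 49.
The ceiling of 45 is below the equilibrium price 52, so it binds.
At P = 45: Qd = 413 - 7·45 = 98 and Qs = 5·45 - 211 = 14.
Quantity traded falls to 14. At Q = 14 the demand price is (413 - 14)/7 = 57 and the supply price is (211 + 14)/5 = 45.
Deadweight loss = ½ · (57 - 45) · (49 - 14) = ½ · 12 · 35 = 210.

210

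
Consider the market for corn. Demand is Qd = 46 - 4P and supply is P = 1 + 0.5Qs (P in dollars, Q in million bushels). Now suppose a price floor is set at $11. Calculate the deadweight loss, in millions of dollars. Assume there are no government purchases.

Rearranging supply gives Qs = 2P - 2. Setting quantity demanded equal to quantity supplied, 46 - 4P = 2P - 2, gives P* = 8 and Q* = 14.
Since 11 > 8, the floor is binding.
At P = 11: Qd = 46 - 4·11 = 2 and Qs = 2·11 - 2 = 20.
Quantity traded falls to 2. At Q = 2 the demand price is (46 - 2)/4 = 11 and the supply price is (2 + 2)/2 = 2.
Deadweight loss = ½ · (11 - 2) · (14 - 2) = ½ · 9 · 12 = 54.

54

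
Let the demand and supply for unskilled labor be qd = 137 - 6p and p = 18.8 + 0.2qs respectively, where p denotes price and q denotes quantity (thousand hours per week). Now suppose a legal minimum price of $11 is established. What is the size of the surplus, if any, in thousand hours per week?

0

Rearranging supply gives qs = 5p - 94. Setting quantity demanded equal to quantity supplied, 137 - 6p = 5p - 94, gives p* = 21 and q* = 11.
The floor of 11 is below the equilibrium price 21, so it is not binding; the market clears at p* = 21, q* = 11.
Since the control does not bind, there is no surplus.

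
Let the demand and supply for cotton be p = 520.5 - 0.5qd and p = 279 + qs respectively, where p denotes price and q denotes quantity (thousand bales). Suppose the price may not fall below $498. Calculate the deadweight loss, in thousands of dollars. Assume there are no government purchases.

Rearranging demand gives qd = 1041 - 2p; rearranging supply gives qs = p - 279. Without the control the market clears where 1041 - 2p = p - 279, i.e. p* = 440 and q* = 161.
Because the floor (498) lies above the market-clearing price, it is binding.
At p = 498: qd = 1041 - 2·498 = 45 and qs = 498 - 279 = 219.
Quantity traded falls to 45. At q = 45 the demand price is (1041 - 45)/2 = 498 and the supply price is 279 + 45 = 324.
Deadweight loss = ½ · (498 - 324) · (161 - 45) = ½ · 174 · 116 = 10092.

10092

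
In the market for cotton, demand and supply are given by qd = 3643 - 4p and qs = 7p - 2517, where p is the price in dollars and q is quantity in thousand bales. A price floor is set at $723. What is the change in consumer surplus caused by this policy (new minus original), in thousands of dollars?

Setting quantity demanded equal to quantity supplied, 3643 - 4p = 7p - 2517, gives p* = 560 and q* = 1403.
Since 723 > 560, the floor is binding.
At p = 723: qd = 3643 - 4·723 = 751 and qs = 7·723 - 2517 = 2544.
Consumer surplus without the control is ½ · (910.75 - 560) · 1403 = 246051.125.
With the floor, consumers buy 751 units at 723, so CS = ½ · (910.75 - 723) · 751 = 70500.125.
Change in consumer surplus = 70500.125 - 246051.125 = -175551.

-175551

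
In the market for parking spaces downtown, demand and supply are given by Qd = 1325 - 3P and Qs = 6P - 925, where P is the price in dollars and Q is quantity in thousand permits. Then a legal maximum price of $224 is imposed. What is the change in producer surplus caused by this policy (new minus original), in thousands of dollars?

In a free market, 1325 - 3P = 6P - 925 gives the equilibrium P* = 250, Q* = 575.
Because the ceiling (224) lies below the market-clearing price, it is binding.
At P = 224: Qd = 1325 - 3·224 = 653 and Qs = 6·224 - 925 = 419.
Producer surplus without the control is ½ · (250 - 925/6) · 575 = 330625/12.
With the ceiling, producers sell 419 units at 224, so PS = ½ · (224 - 925/6) · 419 = 175561/12.
Change in producer surplus = 175561/12 - 330625/12 = -12922.

-12922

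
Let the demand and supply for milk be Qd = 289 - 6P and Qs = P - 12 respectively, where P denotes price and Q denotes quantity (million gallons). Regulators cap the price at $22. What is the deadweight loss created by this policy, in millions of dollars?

257.25

Without the control the market clears where 289 - 6P = P - 12, i.e. P* = 43 and Q* = 31.
The ceiling of 22 is below the equilibrium price 43, so it binds.
At P = 22: Qd = 289 - 6·22 = 157 and Qs = 22 - 12 = 10.
Quantity traded falls to 10. At Q = 10 the demand price is (289 - 10)/6 = 46.5 and the supply price is 12 + 10 = 22.
Deadweight loss = ½ · (46.5 - 22) · (31 - 10) = ½ · 24.5 · 21 = 257.25.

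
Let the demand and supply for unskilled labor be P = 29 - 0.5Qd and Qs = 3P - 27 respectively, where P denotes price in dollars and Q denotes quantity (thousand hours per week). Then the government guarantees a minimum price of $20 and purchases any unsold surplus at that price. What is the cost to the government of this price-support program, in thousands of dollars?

300

Rearranging demand gives Qd = 58 - 2P. Without the control the market clears where 58 - 2P = 3P - 27, i.e. P* = 17 and Q* = 24.
Because the floor (20) lies above the market-clearing price, it is binding.
At P = 20: Qd = 58 - 2·20 = 18 and Qs = 3·20 - 27 = 33.
Surplus = Qs - Qd = 15.
Government expenditure = surplus × support price = 15 × 20 = 300.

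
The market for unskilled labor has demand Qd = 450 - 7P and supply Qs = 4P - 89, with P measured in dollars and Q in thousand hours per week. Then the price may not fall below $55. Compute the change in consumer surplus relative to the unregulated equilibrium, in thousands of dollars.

Equilibrium: 450 - 7P = 4P - 89, so 539 = 11P and P* = 49, Q* = 107.
The floor of 55 is above the equilibrium price 49, so it binds.
At P = 55: Qd = 450 - 7·55 = 65 and Qs = 4·55 - 89 = 131.
Consumer surplus without the control is ½ · (450/7 - 49) · 107 = 11449/14.
With the floor, consumers buy 65 units at 55, so CS = ½ · (450/7 - 55) · 65 = 4225/14.
Change in consumer surplus = 4225/14 - 11449/14 = -516.

-516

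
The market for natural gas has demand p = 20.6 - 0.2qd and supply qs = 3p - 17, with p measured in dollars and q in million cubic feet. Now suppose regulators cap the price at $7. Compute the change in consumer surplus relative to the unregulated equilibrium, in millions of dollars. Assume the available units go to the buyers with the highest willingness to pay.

Rearranging demand gives qd = 103 - 5p. In a free market, 103 - 5p = 3p - 17 gives the equilibrium p* = 15, q* = 28.
Because the ceiling (7) lies below the market-clearing price, it is binding.
At p = 7: qd = 103 - 5·7 = 68 and qs = 3·7 - 17 = 4.
Consumer surplus without the control is ½ · (20.6 - 15) · 28 = 78.4.
With the ceiling, 4 units are sold at 7 (assume they go to the highest-value buyers). The demand price at q = 4 is 19.8, so CS = ½ · [(20.6 - 7) + (19.8 - 7)] · 4 = 52.8.
Change in consumer surplus = 52.8 - 78.4 = -25.6.

-25.6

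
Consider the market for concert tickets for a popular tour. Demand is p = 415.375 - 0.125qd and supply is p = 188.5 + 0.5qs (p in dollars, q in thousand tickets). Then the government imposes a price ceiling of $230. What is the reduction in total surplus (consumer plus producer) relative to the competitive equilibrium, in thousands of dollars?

Rearranging demand gives qd = 3323 - 8p; rearranging supply gives qs = 2p - 377. Without the control the market clears where 3323 - 8p = 2p - 377, i.e. p* = 370 and q* = 363.
Because the ceiling (230) lies below the market-clearing price, it is binding.
At p = 230: qd = 3323 - 8·230 = 1483 and qs = 2·230 - 377 = 83.
Quantity traded falls to 83. At q = 83 the demand price is (3323 - 83)/8 = 405 and the supply price is (377 + 83)/2 = 230.
Deadweight loss = ½ · (405 - 230) · (363 - 83) = ½ · 175 · 280 = 24500.

24500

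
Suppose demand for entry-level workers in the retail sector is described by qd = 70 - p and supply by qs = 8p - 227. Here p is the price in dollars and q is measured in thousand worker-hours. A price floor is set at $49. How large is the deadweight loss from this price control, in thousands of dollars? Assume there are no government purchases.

144

Without the control the market clears where 70 - p = 8p - 227, i.e. p* = 33 and q* = 37.
Because the floor (49) lies above the market-clearing price, it is binding.
At p = 49: qd = 70 - 49 = 21 and qs = 8·49 - 227 = 165.
Quantity traded falls to 21. At q = 21 the demand price is 70 - 21 = 49 and the supply price is (227 + 21)/8 = 31.
Deadweight loss = ½ · (49 - 31) · (37 - 21) = ½ · 18 · 16 = 144.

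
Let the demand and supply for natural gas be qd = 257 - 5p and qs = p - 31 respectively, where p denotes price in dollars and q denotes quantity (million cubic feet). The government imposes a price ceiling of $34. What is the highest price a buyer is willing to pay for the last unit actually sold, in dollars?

Equilibrium: 257 - 5p = p - 31, so 288 = 6p and p* = 48, q* = 17.
Because the ceiling (34) lies below the market-clearing price, it is binding.
At p = 34: qd = 257 - 5·34 = 87 and qs = 34 - 31 = 3.
Only 3 units reach the market. On the demand curve, the marginal buyer's willingness to pay at q = 3 is (257 - 3)/5 = 50.8.

50.8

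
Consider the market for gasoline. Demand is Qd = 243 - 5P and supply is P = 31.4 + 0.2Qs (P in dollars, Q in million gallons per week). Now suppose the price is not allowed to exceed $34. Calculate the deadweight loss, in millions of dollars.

180

Rearranging supply gives Qs = 5P - 157. Equilibrium: 243 - 5P = 5P - 157, so 400 = 10P and P* = 40, Q* = 43.
The ceiling of 34 is below the equilibrium price 40, so it binds.
At P = 34: Qd = 243 - 5·34 = 73 and Qs = 5·34 - 157 = 13.
Quantity traded falls to 13. At Q = 13 the demand price is (243 - 13)/5 = 46 and the supply price is (157 + 13)/5 = 34.
Deadweight loss = ½ · (46 - 34) · (43 - 13) = ½ · 12 · 30 = 180.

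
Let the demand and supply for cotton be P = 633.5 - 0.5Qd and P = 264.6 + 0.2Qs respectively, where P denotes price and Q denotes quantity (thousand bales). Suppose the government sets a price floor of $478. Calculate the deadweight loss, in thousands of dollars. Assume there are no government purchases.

Rearranging demand gives Qd = 1267 - 2P; rearranging supply gives Qs = 5P - 1323. Equilibrium: 1267 - 2P = 5P - 1323, so 2590 = 7P and P* = 370, Q* = 527.
Since 478 > 370, the floor is binding.
At P = 478: Qd = 1267 - 2·478 = 311 and Qs = 5·478 - 1323 = 1067.
Quantity traded falls to 311. At Q = 311 the demand price is (1267 - 311)/2 = 478 and the supply price is (1323 + 311)/5 = 326.8.
Deadweight loss = ½ · (478 - 326.8) · (527 - 311) = ½ · 151.2 · 216 = 16329.6.

16329.6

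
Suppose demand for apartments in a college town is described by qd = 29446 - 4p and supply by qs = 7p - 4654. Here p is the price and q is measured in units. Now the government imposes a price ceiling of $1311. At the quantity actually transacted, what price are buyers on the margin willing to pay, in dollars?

Without the control the market clears where 29446 - 4p = 7p - 4654, i.e. p* = 3100 and q* = 17046.
Since 1311 < 3100, the ceiling is binding.
At p = 1311: qd = 29446 - 4·1311 = 24202 and qs = 7·1311 - 4654 = 4523.
Only 4523 units reach the market. On the demand curve, the marginal buyer's willingness to pay at q = 4523 is (29446 - 4523)/4 = 6230.75.

6230.75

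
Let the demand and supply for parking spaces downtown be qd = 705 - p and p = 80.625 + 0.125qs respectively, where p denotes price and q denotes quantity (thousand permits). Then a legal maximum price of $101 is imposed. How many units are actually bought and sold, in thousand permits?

Rearranging supply gives qs = 8p - 645. Setting quantity demanded equal to quantity supplied, 705 - p = 8p - 645, gives p* = 150 and q* = 555.
Since 101 < 150, the ceiling is binding.
At p = 101: qd = 705 - 101 = 604 and qs = 8·101 - 645 = 163.
The quantity actually transacted is the short side, supply: 163.

163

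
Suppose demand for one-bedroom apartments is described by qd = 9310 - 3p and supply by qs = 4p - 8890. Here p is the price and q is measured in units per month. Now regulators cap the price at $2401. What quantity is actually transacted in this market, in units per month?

Equilibrium: 9310 - 3p = 4p - 8890, so 18200 = 7p and p* = 2600, q* = 1510.
The ceiling of 2401 is below the equilibrium price 2600, so it binds.
At p = 2401: qd = 9310 - 3·2401 = 2107 and qs = 4·2401 - 8890 = 714.
The quantity actually transacted is the short side, supply: 714.

714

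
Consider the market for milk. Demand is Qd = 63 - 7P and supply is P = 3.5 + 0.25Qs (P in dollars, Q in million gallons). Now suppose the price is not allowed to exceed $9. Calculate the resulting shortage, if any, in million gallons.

Rearranging supply gives Qs = 4P - 14. Equilibrium: 63 - 7P = 4P - 14, so 77 = 11P and P* = 7, Q* = 14.
The ceiling of 9 is above the equilibrium price 7, so it is not binding; the market clears at P* = 7, Q* = 14.
Since the control does not bind, there is no shortage.

0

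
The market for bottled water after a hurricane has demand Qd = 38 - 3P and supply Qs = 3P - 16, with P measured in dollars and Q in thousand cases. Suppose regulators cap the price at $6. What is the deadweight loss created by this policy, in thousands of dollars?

27

In a free market, 38 - 3P = 3P - 16 gives the equilibrium P* = 9, Q* = 11.
Since 6 < 9, the ceiling is binding.
At P = 6: Qd = 38 - 3·6 = 20 and Qs = 3·6 - 16 = 2.
Quantity traded falls to 2. At Q = 2 the demand price is (38 - 2)/3 = 12 and the supply price is (16 + 2)/3 = 6.
Deadweight loss = ½ · (12 - 6) · (11 - 2) = ½ · 6 · 9 = 27.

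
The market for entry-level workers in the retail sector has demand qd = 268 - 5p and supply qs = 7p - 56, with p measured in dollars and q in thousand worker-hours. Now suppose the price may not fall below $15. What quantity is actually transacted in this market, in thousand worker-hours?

133

In a free market, 268 - 5p = 7p - 56 gives the equilibrium p* = 27, q* = 133.
Since 15 is below p* = 27, the floor does not bind and the free-market outcome prevails.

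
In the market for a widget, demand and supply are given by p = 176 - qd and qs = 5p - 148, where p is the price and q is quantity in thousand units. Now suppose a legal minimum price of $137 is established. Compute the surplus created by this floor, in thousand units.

498

Rearranging demand gives qd = 176 - p. In a free market, 176 - p = 5p - 148 gives the equilibrium p* = 54, q* = 122.
Because the floor (137) lies above the market-clearing price, it is binding.
At p = 137: qd = 176 - 137 = 39 and qs = 5·137 - 148 = 537.
Surplus = qs - qd = 537 - 39 = 498.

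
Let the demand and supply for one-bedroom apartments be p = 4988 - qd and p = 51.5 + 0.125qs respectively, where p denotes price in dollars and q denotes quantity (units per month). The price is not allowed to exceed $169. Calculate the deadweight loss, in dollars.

6687396

Rearranging demand gives qd = 4988 - p; rearranging supply gives qs = 8p - 412. Equilibrium: 4988 - p = 8p - 412, so 5400 = 9p and p* = 600, q* = 4388.
The ceiling of 169 is below the equilibrium price 600, so it binds.
At p = 169: qd = 4988 - 169 = 4819 and qs = 8·169 - 412 = 940.
Quantity traded falls to 940. At q = 940 the demand price is 4988 - 940 = 4048 and the supply price is (412 + 940)/8 = 169.
Deadweight loss = ½ · (4048 - 169) · (4388 - 940) = ½ · 3879 · 3448 = 6687396.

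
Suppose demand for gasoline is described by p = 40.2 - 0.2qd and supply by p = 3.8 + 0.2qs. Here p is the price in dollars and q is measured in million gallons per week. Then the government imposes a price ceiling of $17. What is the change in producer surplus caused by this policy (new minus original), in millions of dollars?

-392.5

Rearranging demand gives qd = 201 - 5p; rearranging supply gives qs = 5p - 19. Setting quantity demanded equal to quantity supplied, 201 - 5p = 5p - 19, gives p* = 22 and q* = 91.
The ceiling of 17 is below the equilibrium price 22, so it binds.
At p = 17: qd = 201 - 5·17 = 116 and qs = 5·17 - 19 = 66.
Producer surplus without the control is ½ · (22 - 3.8) · 91 = 828.1.
With the ceiling, producers sell 66 units at 17, so PS = ½ · (17 - 3.8) · 66 = 435.6.
Change in producer surplus = 435.6 - 828.1 = -392.5.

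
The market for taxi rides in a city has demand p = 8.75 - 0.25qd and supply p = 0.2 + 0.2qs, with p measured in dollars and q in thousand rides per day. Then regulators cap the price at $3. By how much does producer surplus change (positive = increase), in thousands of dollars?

Rearranging demand gives qd = 35 - 4p; rearranging supply gives qs = 5p - 1. Without the control the market clears where 35 - 4p = 5p - 1, i.e. p* = 4 and q* = 19.
The ceiling of 3 is below the equilibrium price 4, so it binds.
At p = 3: qd = 35 - 4·3 = 23 and qs = 5·3 - 1 = 14.
Producer surplus without the control is ½ · (4 - 0.2) · 19 = 36.1.
With the ceiling, producers sell 14 units at 3, so PS = ½ · (3 - 0.2) · 14 = 19.6.
Change in producer surplus = 19.6 - 36.1 = -16.5.

-16.5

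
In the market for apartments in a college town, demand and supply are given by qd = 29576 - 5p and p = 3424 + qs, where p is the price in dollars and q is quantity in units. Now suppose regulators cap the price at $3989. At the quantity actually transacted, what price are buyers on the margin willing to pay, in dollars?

5802.2

Rearranging supply gives qs = p - 3424. Without the control the market clears where 29576 - 5p = p - 3424, i.e. p* = 5500 and q* = 2076.
Since 3989 < 5500, the ceiling is binding.
At p = 3989: qd = 29576 - 5·3989 = 9631 and qs = 3989 - 3424 = 565.
Only 565 units reach the market. On the demand curve, the marginal buyer's willingness to pay at q = 565 is (29576 - 565)/5 = 5802.2.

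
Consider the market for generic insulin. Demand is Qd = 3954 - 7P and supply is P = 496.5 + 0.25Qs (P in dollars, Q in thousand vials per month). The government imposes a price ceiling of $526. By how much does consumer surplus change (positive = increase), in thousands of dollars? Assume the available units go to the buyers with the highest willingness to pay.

Rearranging supply gives Qs = 4P - 1986. Setting quantity demanded equal to quantity supplied, 3954 - 7P = 4P - 1986, gives P* = 540 and Q* = 174.
The ceiling of 526 is below the equilibrium price 540, so it binds.
At P = 526: Qd = 3954 - 7·526 = 272 and Qs = 4·526 - 1986 = 118.
Consumer surplus without the control is ½ · (3954/7 - 540) · 174 = 15138/7.
With the ceiling, 118 units are sold at 526 (assume they go to the highest-value buyers). The demand price at Q = 118 is 548, so CS = ½ · [(3954/7 - 526) + (548 - 526)] · 118 = 25134/7.
Change in consumer surplus = 25134/7 - 15138/7 = 1428.

1428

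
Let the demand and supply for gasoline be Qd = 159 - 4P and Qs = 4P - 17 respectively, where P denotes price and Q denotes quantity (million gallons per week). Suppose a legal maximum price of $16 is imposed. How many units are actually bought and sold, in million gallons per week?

47

Setting quantity demanded equal to quantity supplied, 159 - 4P = 4P - 17, gives P* = 22 and Q* = 71.
Since 16 < 22, the ceiling is binding.
At P = 16: Qd = 159 - 4·16 = 95 and Qs = 4·16 - 17 = 47.
The quantity actually transacted is the short side, supply: 47.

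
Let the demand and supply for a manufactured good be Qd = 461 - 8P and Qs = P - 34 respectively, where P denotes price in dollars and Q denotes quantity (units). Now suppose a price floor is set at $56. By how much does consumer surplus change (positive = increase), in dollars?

Setting quantity demanded equal to quantity supplied, 461 - 8P = P - 34, gives P* = 55 and Q* = 21.
Since 56 > 55, the floor is binding.
At P = 56: Qd = 461 - 8·56 = 13 and Qs = 56 - 34 = 22.
Consumer surplus without the control is ½ · (57.625 - 55) · 21 = 27.5625.
With the floor, consumers buy 13 units at 56, so CS = ½ · (57.625 - 56) · 13 = 10.5625.
Change in consumer surplus = 10.5625 - 27.5625 = -17.

-17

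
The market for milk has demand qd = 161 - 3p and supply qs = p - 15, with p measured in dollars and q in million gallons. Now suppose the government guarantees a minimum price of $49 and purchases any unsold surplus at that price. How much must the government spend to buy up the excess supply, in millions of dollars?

Equilibrium: 161 - 3p = p - 15, so 176 = 4p and p* = 44, q* = 29.
Because the floor (49) lies above the market-clearing price, it is binding.
At p = 49: qd = 161 - 3·49 = 14 and qs = 49 - 15 = 34.
Surplus = qs - qd = 20.
Government expenditure = surplus × support price = 20 × 49 = 980.

980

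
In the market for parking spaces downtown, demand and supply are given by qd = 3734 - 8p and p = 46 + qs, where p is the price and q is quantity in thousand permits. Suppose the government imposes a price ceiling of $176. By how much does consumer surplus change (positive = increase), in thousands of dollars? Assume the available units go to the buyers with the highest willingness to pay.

27999

Rearranging supply gives qs = p - 46. Equilibrium: 3734 - 8p = p - 46, so 3780 = 9p and p* = 420, q* = 374.
The ceiling of 176 is below the equilibrium price 420, so it binds.
At p = 176: qd = 3734 - 8·176 = 2326 and qs = 176 - 46 = 130.
Consumer surplus without the control is ½ · (466.75 - 420) · 374 = 8742.25.
With the ceiling, 130 units are sold at 176 (assume they go to the highest-value buyers). The demand price at q = 130 is 450.5, so CS = ½ · [(466.75 - 176) + (450.5 - 176)] · 130 = 36741.25.
Change in consumer surplus = 36741.25 - 8742.25 = 27999.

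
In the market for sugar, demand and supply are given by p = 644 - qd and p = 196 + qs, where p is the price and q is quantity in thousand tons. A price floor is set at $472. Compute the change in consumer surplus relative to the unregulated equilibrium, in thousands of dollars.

Rearranging demand gives qd = 644 - p; rearranging supply gives qs = p - 196. Setting quantity demanded equal to quantity supplied, 644 - p = p - 196, gives p* = 420 and q* = 224.
Because the floor (472) lies above the market-clearing price, it is binding.
At p = 472: qd = 644 - 472 = 172 and qs = 472 - 196 = 276.
Consumer surplus without the control is ½ · (644 - 420) · 224 = 25088.
With the floor, consumers buy 172 units at 472, so CS = ½ · (644 - 472) · 172 = 14792.
Change in consumer surplus = 14792 - 25088 = -10296.

-10296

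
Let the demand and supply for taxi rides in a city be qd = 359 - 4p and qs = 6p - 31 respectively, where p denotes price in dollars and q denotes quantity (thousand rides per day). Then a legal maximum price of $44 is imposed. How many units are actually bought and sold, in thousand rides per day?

Without the control the market clears where 359 - 4p = 6p - 31, i.e. p* = 39 and q* = 203.
The ceiling of 44 is above the equilibrium price 39, so it is not binding; the market clears at p* = 39, q* = 203.

203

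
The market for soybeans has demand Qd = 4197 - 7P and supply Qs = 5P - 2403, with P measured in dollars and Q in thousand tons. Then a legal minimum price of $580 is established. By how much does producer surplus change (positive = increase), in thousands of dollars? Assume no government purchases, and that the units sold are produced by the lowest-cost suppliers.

Setting quantity demanded equal to quantity supplied, 4197 - 7P = 5P - 2403, gives P* = 550 and Q* = 347.
Since 580 > 550, the floor is binding.
At P = 580: Qd = 4197 - 7·580 = 137 and Qs = 5·580 - 2403 = 497.
Producer surplus without the control is ½ · (550 - 480.6) · 347 = 12040.9.
With the floor, 137 units are sold at 580. The supply price at Q = 137 is 508, so PS = ½ · [(580 - 480.6) + (580 - 508)] · 137 = 11740.9.
Change in producer surplus = 11740.9 - 12040.9 = -300.

-300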